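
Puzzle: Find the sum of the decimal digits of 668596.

6+6+8+5+9+6 = 40

40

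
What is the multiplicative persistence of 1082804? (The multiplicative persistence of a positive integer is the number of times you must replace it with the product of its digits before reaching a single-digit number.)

1082804 → 0 (1 step)

1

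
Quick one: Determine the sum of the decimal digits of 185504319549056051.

71

1+8+5+5+0+4+3+1+9+5+4+9+0+5+6+0+5+1 = 71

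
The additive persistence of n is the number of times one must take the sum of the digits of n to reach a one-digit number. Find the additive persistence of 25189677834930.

2

25189677834930 → 72 → 9 (2 steps)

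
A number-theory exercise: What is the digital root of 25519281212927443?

4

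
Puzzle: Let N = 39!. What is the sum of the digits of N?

39! = 20397882081197443358640281739902897356800000000
Sum of its 47 digits: 189.

189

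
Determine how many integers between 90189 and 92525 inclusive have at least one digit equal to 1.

1351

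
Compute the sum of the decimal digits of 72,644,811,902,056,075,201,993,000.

7+2+6+4+4+8+1+1+9+0+2+0+5+6+0+7+5+2+0+1+9+9+3+0+0+0 = 91

91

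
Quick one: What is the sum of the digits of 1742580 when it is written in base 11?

1742580 in base 11 is A90254.
Digit sum: 10+9+0+2+5+4 = 30.

30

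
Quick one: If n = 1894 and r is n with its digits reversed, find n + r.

Reverse of 1894 is 4981.
1894 + 4981 = 6875

6875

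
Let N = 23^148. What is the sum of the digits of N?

23^148 = 3433363063188037676902451955415920785842383254284164565425177675733080186115725738541770838995236106846429886765074542405043737475266864854312848690813028441065586077815145794675110286680657677615883681
Sum of its 202 digits: 931.

931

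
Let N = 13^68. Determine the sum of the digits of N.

358

13^68 = 5599483340338967015396973417457468966536382080197551009346307518298472575121
Sum of its 76 digits: 358.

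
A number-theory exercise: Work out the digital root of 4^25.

The digital root of n equals n mod 9 (or 9 when 9 | n), so we need 4^25 mod 9.
4^25 ≡ 4 (mod 9), so the digital root is 4.

4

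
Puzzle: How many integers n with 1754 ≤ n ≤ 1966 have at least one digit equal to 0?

The integers in [1754, 1966] that have at least one digit equal to 0: 1760, 1770, 1780, 1790, 1800, 1801, …, 1950, 1960.
39 qualify.

39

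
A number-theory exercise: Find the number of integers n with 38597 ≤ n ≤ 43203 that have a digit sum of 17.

258

The integers in [38597, 43203] that have a digit sum of 17: 38600, 39005, 39014, 39023, 39032, 39041, …, 43181, 43190.
258 qualify.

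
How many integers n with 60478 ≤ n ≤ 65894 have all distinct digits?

The integers in [60478, 65894] that have all distinct digits: 60478, 60479, 60481, 60482, 60483, 60485, …, 65893, 65894.
1819 qualify.

1819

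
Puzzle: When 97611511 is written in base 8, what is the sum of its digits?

46

97611511 in base 8 is 564267367.
Digit sum: 5+6+4+2+6+7+3+6+7 = 46.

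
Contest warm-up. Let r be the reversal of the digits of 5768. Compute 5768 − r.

-2907

Reverse of 5768 is 8675.
5768 − 8675 = -2907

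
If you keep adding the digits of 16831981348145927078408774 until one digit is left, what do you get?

8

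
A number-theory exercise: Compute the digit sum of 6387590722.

49

6+3+8+7+5+9+0+7+2+2 = 49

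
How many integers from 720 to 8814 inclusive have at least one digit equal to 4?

The integers in [720, 8814] that have at least one digit equal to 4: 724, 734, 740, 741, 742, 743, …, 8804, 8814.
2916 qualify.

2916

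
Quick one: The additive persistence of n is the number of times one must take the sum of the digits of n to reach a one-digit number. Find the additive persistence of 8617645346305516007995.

8617645346305516007995 → 100 → 1 (2 steps)

2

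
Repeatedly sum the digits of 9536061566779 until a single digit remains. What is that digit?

9+5+3+6+0+6+1+5+6+6+7+7+9 = 70
7+0 = 7

7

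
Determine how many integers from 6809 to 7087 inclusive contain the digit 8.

126

The integers in [6809, 7087] that contain the digit 8: 6809, 6810, 6811, 6812, 6813, 6814, …, 7086, 7087.
126 qualify.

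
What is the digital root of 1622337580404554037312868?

7

1+6+2+2+3+3+7+5+8+0+4+0+4+5+5+4+0+3+7+3+1+2+8+6+8 = 97
9+7 = 16
1+6 = 7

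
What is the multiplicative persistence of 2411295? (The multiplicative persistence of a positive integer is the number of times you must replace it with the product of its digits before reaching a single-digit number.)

2411295 → 720 → 0 (2 steps)

2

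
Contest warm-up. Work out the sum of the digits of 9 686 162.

38

9+6+8+6+1+6+2 = 38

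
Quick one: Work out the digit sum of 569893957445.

5+6+9+8+9+3+9+5+7+4+4+5 = 74

74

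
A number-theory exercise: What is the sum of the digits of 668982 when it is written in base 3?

12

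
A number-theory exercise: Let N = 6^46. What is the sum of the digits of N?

180

6^46 = 623673825204293256669089197883129856
Sum of its 36 digits: 180.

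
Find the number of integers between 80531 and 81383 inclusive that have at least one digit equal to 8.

853

The integers in [80531, 81383] that have at least one digit equal to 8: 80531, 80532, 80533, 80534, 80535, 80536, …, 81382, 81383.
853 qualify.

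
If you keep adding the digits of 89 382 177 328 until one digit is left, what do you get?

4

8+9+3+8+2+1+7+7+3+2+8 = 58
5+8 = 13
1+3 = 4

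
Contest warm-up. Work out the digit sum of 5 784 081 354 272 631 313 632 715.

97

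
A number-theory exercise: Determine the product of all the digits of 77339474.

444528

7×7×3×3×9×4×7×4 = 444528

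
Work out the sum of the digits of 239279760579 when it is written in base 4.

33

239279760579 in base 4 is 3132312023312103003.
Digit sum: 3+1+3+2+3+1+2+0+2+3+3+1+2+1+0+3+0+0+3 = 33.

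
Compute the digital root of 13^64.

The digital root of n equals n mod 9 (or 9 when 9 | n), so we need 13^64 mod 9.
13^64 ≡ 4 (mod 9), so the digital root is 4.

4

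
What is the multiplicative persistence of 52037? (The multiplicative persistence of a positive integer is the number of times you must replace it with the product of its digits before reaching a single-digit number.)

1

52037 → 0 (1 step)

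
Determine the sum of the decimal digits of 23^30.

199

23^30 = 71094348791151363024389554286420996798449
Sum of its 41 digits: 199.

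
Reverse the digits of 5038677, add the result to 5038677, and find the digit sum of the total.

36

Reversal of 5038677 is 7768305; 5038677 + 7768305 = 12806982.
Digit sum of 12806982: 1+2+8+0+6+9+8+2 = 36.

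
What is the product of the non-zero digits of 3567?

3×5×6×7 = 630

630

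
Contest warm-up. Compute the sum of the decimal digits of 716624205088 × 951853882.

716624205088 × 951853882 = 682121531548176951616
Sum of its 21 digits: 88.

88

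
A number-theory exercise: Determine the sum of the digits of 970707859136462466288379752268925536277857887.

9+7+0+7+0+7+8+5+9+1+3+6+4+6+2+4+6+6+2+8+8+3+7+9+7+5+2+2+6+8+9+2+5+5+3+6+2+7+7+8+5+7+8+8+7 = 246

246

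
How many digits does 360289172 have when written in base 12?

8

360289172 in base 12 is A07B0818, which has 8 digits.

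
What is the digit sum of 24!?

24! = 620448401733239439360000
Sum of its 24 digits: 81.

81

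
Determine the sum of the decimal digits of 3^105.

225

3^105 = 125236737537878753441860054533045969266612127846243
Sum of its 51 digits: 225.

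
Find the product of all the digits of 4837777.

4×8×3×7×7×7×7 = 230496

230496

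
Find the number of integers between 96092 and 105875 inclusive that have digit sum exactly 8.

116

The integers in [96092, 105875] that have digit sum exactly 8: 100007, 100016, 100025, 100034, 100043, 100052, …, 105110, 105200.
116 qualify.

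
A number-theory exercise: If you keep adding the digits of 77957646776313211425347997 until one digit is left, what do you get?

6

7+7+9+5+7+6+4+6+7+7+6+3+1+3+2+1+1+4+2+5+3+4+7+9+9+7 = 132
1+3+2 = 6
(Equivalently, 77957646776313211425347997 mod 9 = 6.)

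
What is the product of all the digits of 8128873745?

3010560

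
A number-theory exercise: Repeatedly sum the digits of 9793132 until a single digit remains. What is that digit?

7

9+7+9+3+1+3+2 = 34
3+4 = 7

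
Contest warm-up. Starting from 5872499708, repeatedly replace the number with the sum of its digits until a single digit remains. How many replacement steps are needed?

5872499708 → 59 → 14 → 5 (3 steps)

3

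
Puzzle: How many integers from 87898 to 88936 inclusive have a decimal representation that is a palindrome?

10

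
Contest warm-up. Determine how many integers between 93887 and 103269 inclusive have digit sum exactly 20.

The integers in [93887, 103269] that have digit sum exactly 20: 94007, 94016, 94025, 94034, 94043, 94052, …, 103259, 103268.
288 qualify.

288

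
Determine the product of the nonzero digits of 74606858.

7×4×6×6×8×5×8 = 322560

322560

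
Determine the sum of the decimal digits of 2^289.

2^289 = 994646472819573284310764496293641680200912301594695434880927953786318994025066751066112
Sum of its 87 digits: 398.

398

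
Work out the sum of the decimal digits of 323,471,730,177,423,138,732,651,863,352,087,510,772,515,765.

183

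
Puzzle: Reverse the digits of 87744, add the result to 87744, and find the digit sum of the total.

15

Reversal of 87744 is 44778; 87744 + 44778 = 132522.
Digit sum of 132522: 1+3+2+5+2+2 = 15.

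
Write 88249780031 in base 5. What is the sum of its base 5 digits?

88249780031 in base 5 is 2421213420430111.
Digit sum: 2+4+2+1+2+1+3+4+2+0+4+3+0+1+1+1 = 31.

31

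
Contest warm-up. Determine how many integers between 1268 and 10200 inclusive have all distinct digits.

4447

The integers in [1268, 10200] that have all distinct digits: 1268, 1269, 1270, 1273, 1274, 1275, …, 9875, 9876.
4447 qualify.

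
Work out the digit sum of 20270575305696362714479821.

111

2+0+2+7+0+5+7+5+3+0+5+6+9+6+3+6+2+7+1+4+4+7+9+8+2+1 = 111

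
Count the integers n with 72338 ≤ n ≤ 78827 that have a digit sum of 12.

10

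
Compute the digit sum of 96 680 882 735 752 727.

9+6+6+8+0+8+8+2+7+3+5+7+5+2+7+2+7 = 92

92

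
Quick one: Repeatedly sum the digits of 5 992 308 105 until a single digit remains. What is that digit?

5+9+9+2+3+0+8+1+0+5 = 42
4+2 = 6

6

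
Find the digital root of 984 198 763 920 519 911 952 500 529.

3

9+8+4+1+9+8+7+6+3+9+2+0+5+1+9+9+1+1+9+5+2+5+0+0+5+2+9 = 129
1+2+9 = 12
1+2 = 3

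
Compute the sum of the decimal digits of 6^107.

6^107 = 182887402188115849169083086627158074049885861734957094920281393977611551796610727936
Sum of its 84 digits: 405.

405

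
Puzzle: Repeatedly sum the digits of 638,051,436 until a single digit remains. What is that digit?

6+3+8+0+5+1+4+3+6 = 36
3+6 = 9

9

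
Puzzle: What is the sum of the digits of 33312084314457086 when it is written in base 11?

106

33312084314457086 in base 11 is 7A7A29069129A996.
Digit sum: 7+10+7+10+2+9+0+6+9+1+2+9+10+9+9+6 = 106.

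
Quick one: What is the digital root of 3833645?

5

3+8+3+3+6+4+5 = 32
3+2 = 5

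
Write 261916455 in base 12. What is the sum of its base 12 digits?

31

261916455 in base 12 is 73870033.
Digit sum: 7+3+8+7+0+0+3+3 = 31.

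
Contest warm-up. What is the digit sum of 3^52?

117

3^52 = 6461081889226673298932241
Sum of its 25 digits: 117.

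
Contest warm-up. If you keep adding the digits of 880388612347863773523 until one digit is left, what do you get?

3

8+8+0+3+8+8+6+1+2+3+4+7+8+6+3+7+7+3+5+2+3 = 102
1+0+2 = 3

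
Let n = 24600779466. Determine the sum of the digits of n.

2+4+6+0+0+7+7+9+4+6+6 = 51

51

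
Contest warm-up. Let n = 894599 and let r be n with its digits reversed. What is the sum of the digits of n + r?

34

Reversal of 894599 is 995498; 894599 + 995498 = 1890097.
Digit sum of 1890097: 1+8+9+0+0+9+7 = 34.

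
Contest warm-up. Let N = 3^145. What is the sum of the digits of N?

3^145 = 1522586358169246802159262479225089070726226750574991661790882326344643
Sum of its 70 digits: 315.

315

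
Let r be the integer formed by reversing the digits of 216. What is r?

Reversing 216 gives 612.

612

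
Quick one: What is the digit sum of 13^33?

181

13^33 = 5756130429098929077956071497934208653
Sum of its 37 digits: 181.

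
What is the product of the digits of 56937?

5×6×9×3×7 = 5670

5670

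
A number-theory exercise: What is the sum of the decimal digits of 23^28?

23^28 = 134393854047545109686936775588697536481
Sum of its 39 digits: 202.

202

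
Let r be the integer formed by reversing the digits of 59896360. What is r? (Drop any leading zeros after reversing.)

6369895

Reversing 59896360 gives 6369895.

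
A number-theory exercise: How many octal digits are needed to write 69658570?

9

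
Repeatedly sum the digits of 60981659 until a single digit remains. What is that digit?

8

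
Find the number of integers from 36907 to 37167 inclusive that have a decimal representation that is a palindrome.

The integers in [36907, 37167] that have a decimal representation that is a palindrome: 36963, 37073.
2 qualify.

2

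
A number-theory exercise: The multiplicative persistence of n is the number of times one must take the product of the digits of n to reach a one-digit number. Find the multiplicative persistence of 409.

409 → 0 (1 step)

1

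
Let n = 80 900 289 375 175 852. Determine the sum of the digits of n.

79

8+0+9+0+0+2+8+9+3+7+5+1+7+5+8+5+2 = 79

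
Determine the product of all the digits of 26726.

1008

2×6×7×2×6 = 1008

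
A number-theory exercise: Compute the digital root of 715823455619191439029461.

7+1+5+8+2+3+4+5+5+6+1+9+1+9+1+4+3+9+0+2+9+4+6+1 = 105
1+0+5 = 6

6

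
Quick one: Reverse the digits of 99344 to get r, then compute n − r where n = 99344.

54945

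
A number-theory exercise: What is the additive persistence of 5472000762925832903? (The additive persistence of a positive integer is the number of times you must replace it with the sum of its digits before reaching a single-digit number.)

5472000762925832903 → 74 → 11 → 2 (3 steps)

3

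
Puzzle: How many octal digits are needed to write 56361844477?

12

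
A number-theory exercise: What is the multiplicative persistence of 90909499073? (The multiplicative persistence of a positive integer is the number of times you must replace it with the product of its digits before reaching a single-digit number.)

90909499073 → 0 (1 step)

1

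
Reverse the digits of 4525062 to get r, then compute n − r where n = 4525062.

1919808

Reverse of 4525062 is 2605254.
4525062 − 2605254 = 1919808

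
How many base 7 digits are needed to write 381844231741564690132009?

28

381844231741564690132009 in base 7 is 5545055613306204503000466043, which has 28 digits.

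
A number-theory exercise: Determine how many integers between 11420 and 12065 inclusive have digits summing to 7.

6

The integers in [11420, 12065] that have digits summing to 7: 11500, 12004, 12013, 12022, 12031, 12040.
6 qualify.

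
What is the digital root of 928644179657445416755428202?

9+2+8+6+4+4+1+7+9+6+5+7+4+4+5+4+1+6+7+5+5+4+2+8+2+0+2 = 127
1+2+7 = 10
1+0 = 1
(Equivalently, 928644179657445416755428202 mod 9 = 1.)

1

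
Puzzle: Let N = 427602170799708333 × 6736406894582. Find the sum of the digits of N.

427602170799708333 × 6736406894582 = 2880502211513385171015877951806
Sum of its 31 digits: 120.

120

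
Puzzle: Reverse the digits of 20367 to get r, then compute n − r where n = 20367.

Reverse of 20367 is 76302.
20367 − 76302 = -55935

-55935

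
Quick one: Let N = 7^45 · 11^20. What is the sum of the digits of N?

7^45 · 11^20 = 71988894408724510172741610534158228818094441599428478009207
Sum of its 59 digits: 265.

265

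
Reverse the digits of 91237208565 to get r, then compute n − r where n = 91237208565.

34656935346

Reverse of 91237208565 is 56580273219.
91237208565 − 56580273219 = 34656935346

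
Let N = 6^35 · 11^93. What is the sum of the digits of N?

585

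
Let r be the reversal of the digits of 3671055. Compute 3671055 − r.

-1830708

Reverse of 3671055 is 5501763.
3671055 − 5501763 = -1830708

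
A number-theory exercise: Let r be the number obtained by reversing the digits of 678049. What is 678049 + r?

1618925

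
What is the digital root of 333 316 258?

7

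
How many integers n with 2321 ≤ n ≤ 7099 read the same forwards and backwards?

The integers in [2321, 7099] that read the same forwards and backwards: 2332, 2442, 2552, 2662, 2772, 2882, …, 6996, 7007.
48 qualify.

48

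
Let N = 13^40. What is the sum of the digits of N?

13^40 = 361188648084531445929920877641340156544317601
Sum of its 45 digits: 193.

193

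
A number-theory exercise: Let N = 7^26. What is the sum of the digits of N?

112

7^26 = 9387480337647754305649
Sum of its 22 digits: 112.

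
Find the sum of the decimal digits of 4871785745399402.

83

4+8+7+1+7+8+5+7+4+5+3+9+9+4+0+2 = 83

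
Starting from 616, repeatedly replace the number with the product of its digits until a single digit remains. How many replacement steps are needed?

3

616 → 36 → 18 → 8 (3 steps)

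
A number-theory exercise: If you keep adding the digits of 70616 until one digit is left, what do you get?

2

7+0+6+1+6 = 20
2+0 = 2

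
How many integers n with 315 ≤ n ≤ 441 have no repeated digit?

The integers in [315, 441] that have no repeated digit: 315, 316, 317, 318, 319, 320, …, 438, 439.
93 qualify.

93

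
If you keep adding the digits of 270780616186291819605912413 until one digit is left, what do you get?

2+7+0+7+8+0+6+1+6+1+8+6+2+9+1+8+1+9+6+0+5+9+1+2+4+1+3 = 113
1+1+3 = 5

5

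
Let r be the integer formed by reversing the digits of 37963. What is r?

36973

Reversing 37963 gives 36973.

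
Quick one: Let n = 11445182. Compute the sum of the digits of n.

1+1+4+4+5+1+8+2 = 26

26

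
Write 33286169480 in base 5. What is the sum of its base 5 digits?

28

33286169480 in base 5 is 1021132224410410.
Digit sum: 1+0+2+1+1+3+2+2+2+4+4+1+0+4+1+0 = 28.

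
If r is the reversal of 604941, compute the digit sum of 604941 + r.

30

Reversal of 604941 is 149406; 604941 + 149406 = 754347.
Digit sum of 754347: 7+5+4+3+4+7 = 30.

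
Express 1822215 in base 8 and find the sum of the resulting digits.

1822215 in base 8 is 6747007.
Digit sum: 6+7+4+7+0+0+7 = 31.

31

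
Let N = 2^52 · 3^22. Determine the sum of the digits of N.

117

2^52 · 3^22 = 141327728361583722903896064
Sum of its 27 digits: 117.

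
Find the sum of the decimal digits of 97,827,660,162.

9+7+8+2+7+6+6+0+1+6+2 = 54

54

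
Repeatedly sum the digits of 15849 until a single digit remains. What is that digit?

9

1+5+8+4+9 = 27
2+7 = 9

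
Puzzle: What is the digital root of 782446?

4

7+8+2+4+4+6 = 31
3+1 = 4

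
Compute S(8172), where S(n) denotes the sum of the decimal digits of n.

18

8+1+7+2 = 18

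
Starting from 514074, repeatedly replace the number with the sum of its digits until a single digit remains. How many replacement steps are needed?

514074 → 21 → 3 (2 steps)

2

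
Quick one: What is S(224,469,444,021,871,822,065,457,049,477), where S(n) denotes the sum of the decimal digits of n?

2+2+4+4+6+9+4+4+4+0+2+1+8+7+1+8+2+2+0+6+5+4+5+7+0+4+9+4+7+7 = 128

128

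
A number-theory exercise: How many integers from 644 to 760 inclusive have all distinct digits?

85

The integers in [644, 760] that have all distinct digits: 645, 647, 648, 649, 650, 651, …, 759, 760.
85 qualify.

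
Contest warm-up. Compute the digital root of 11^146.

4

The digital root of n equals n mod 9 (or 9 when 9 | n), so we need 11^146 mod 9.
11^146 ≡ 4 (mod 9), so the digital root is 4.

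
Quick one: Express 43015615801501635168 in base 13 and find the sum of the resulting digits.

43015615801501635168 in base 13 is 4C84C3674A08660CC6.
Digit sum: 4+12+8+4+12+3+6+7+4+10+0+8+6+6+0+12+12+6 = 120.

120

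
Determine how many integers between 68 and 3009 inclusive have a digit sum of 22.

The integers in [68, 3009] that have a digit sum of 22: 499, 589, 598, 679, 688, 697, …, 2983, 2992.
85 qualify.

85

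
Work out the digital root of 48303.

9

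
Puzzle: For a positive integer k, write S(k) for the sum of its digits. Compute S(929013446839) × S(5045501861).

2030

S(929013446839) = 9+2+9+0+1+3+4+4+6+8+3+9 = 58.
S(5045501861) = 5+0+4+5+5+0+1+8+6+1 = 35.
58 · 35 = 2030.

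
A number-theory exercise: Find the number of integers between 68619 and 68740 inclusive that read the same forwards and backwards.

1

The integers in [68619, 68740] that read the same forwards and backwards: 68686.
1 qualifies.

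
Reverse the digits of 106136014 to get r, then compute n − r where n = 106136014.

-304495587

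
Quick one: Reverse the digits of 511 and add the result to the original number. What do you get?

626

Reverse of 511 is 115.
511 + 115 = 626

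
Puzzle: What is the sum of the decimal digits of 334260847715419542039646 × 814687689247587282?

165

334260847715419542039646 × 814687689247587282 = 272318197631214811134594180021374689382172
Sum of its 42 digits: 165.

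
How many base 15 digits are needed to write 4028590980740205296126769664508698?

4028590980740205296126769664508698 in base 15 is 4AD9126CB12A4549690841B9B704D, which has 29 digits.

29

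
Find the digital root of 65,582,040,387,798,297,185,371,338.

6+5+5+8+2+0+4+0+3+8+7+7+9+8+2+9+7+1+8+5+3+7+1+3+3+8 = 129
1+2+9 = 12
1+2 = 3

3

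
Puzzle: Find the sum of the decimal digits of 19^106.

604

19^106 = 3530869780887683268140728773245357234980768028425961361025370385491740112184184552032976867841004304893806855241286484254995462230063881
Sum of its 136 digits: 604.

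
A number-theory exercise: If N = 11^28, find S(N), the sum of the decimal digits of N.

124

11^28 = 144209936106499234037676064081
Sum of its 30 digits: 124.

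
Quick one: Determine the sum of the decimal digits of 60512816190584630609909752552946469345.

174

6+0+5+1+2+8+1+6+1+9+0+5+8+4+6+3+0+6+0+9+9+0+9+7+5+2+5+5+2+9+4+6+4+6+9+3+4+5 = 174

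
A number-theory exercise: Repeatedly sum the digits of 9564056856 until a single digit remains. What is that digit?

9

9+5+6+4+0+5+6+8+5+6 = 54
5+4 = 9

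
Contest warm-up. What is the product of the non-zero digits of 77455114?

19600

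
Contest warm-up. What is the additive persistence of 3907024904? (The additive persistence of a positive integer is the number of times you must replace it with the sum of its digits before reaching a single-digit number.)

3907024904 → 38 → 11 → 2 (3 steps)

3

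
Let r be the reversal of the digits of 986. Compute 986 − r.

297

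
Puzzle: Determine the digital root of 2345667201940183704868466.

2+3+4+5+6+6+7+2+0+1+9+4+0+1+8+3+7+0+4+8+6+8+4+6+6 = 110
1+1+0 = 2
(Equivalently, 2345667201940183704868466 mod 9 = 2.)

2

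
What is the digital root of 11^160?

7

The digital root of n equals n mod 9 (or 9 when 9 | n), so we need 11^160 mod 9.
11^160 ≡ 7 (mod 9), so the digital root is 7.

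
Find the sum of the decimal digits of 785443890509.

62

7+8+5+4+4+3+8+9+0+5+0+9 = 62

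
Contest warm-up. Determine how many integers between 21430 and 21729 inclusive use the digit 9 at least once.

The integers in [21430, 21729] that use the digit 9 at least once: 21439, 21449, 21459, 21469, 21479, 21489, …, 21719, 21729.
57 qualify.

57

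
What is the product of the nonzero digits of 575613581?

126000

5×7×5×6×1×3×5×8×1 = 126000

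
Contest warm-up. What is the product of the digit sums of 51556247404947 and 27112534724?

2394

S(51556247404947) = 5+1+5+5+6+2+4+7+4+0+4+9+4+7 = 63.
S(27112534724) = 2+7+1+1+2+5+3+4+7+2+4 = 38.
63 · 38 = 2394.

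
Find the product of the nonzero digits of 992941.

5832

9×9×2×9×4×1 = 5832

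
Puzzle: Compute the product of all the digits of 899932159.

8×9×9×9×3×2×1×5×9 = 1574640

1574640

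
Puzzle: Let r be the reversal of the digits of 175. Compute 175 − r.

Reverse of 175 is 571.
175 − 571 = -396

-396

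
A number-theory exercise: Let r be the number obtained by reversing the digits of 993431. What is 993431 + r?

1127830

Reverse of 993431 is 134399.
993431 + 134399 = 1127830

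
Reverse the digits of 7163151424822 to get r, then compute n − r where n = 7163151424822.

Reverse of 7163151424822 is 2284241513617.
7163151424822 − 2284241513617 = 4878909911205

4878909911205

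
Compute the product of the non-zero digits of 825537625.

504000

8×2×5×5×3×7×6×2×5 = 504000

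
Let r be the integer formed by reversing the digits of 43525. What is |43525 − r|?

9009

Reverse of 43525 is 52534.
|43525 − 52534| = 9009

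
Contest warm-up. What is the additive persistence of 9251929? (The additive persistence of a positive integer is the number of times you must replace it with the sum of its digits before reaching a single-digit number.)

9251929 → 37 → 10 → 1 (3 steps)

3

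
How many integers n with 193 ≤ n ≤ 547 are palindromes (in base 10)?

The integers in [193, 547] that are palindromes (in base 10): 202, 212, 222, 232, 242, 252, …, 535, 545.
35 qualify.

35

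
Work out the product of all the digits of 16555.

1×6×5×5×5 = 750

750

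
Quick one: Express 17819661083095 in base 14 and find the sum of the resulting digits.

17819661083095 in base 14 is 45869498C30B.
Digit sum: 4+5+8+6+9+4+9+8+12+3+0+11 = 79.

79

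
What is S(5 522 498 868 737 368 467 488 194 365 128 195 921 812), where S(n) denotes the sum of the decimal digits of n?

5+5+2+2+4+9+8+8+6+8+7+3+7+3+6+8+4+6+7+4+8+8+1+9+4+3+6+5+1+2+8+1+9+5+9+2+1+8+1+2 = 205

205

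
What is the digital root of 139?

1+3+9 = 13
1+3 = 4

4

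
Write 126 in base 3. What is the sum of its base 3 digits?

126 in base 3 is 11200.
Digit sum: 1+1+2+0+0 = 4.

4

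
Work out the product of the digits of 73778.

8232

7×3×7×7×8 = 8232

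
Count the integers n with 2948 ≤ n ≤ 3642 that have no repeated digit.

333

The integers in [2948, 3642] that have no repeated digit: 2948, 2950, 2951, 2953, 2954, 2956, …, 3641, 3642.
333 qualify.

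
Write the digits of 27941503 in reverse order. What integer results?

Reversing 27941503 gives 30514972.

30514972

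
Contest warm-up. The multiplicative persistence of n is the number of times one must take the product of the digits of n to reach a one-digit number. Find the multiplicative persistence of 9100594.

9100594 → 0 (1 step)

1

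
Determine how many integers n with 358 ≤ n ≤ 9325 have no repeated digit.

The integers in [358, 9325] that have no repeated digit: 358, 359, 360, 361, 362, 364, …, 9324, 9325.
4684 qualify.

4684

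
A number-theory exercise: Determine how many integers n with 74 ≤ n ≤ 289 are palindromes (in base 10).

The integers in [74, 289] that are palindromes (in base 10): 77, 88, 99, 101, 111, 121, …, 272, 282.
22 qualify.

22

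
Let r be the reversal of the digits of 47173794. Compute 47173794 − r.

Reverse of 47173794 is 49737174.
47173794 − 49737174 = -2563380

-2563380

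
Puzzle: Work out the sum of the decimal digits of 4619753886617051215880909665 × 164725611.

168

4619753886617051215880909665 × 164725611 = 760991781642618484554275747802930315
Sum of its 36 digits: 168.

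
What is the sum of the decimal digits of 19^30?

163

19^30 = 230466617897195215045509519405933293401
Sum of its 39 digits: 163.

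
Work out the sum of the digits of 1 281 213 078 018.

42

1+2+8+1+2+1+3+0+7+8+0+1+8 = 42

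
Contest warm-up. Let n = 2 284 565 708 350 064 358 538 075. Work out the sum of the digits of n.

2+2+8+4+5+6+5+7+0+8+3+5+0+0+6+4+3+5+8+5+3+8+0+7+5 = 109

109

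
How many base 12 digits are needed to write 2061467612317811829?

17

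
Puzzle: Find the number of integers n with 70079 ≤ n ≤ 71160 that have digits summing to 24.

66

The integers in [70079, 71160] that have digits summing to 24: 70089, 70098, 70179, 70188, 70197, 70269, …, 71088, 71097.
66 qualify.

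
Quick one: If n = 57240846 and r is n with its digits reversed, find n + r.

122045121

Reverse of 57240846 is 64804275.
57240846 + 64804275 = 122045121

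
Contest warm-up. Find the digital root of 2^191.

5

The digital root of n equals n mod 9 (or 9 when 9 | n), so we need 2^191 mod 9.
2^191 ≡ 5 (mod 9), so the digital root is 5.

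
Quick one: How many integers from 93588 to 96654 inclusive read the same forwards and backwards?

The integers in [93588, 96654] that read the same forwards and backwards: 93639, 93739, 93839, 93939, 94049, 94149, …, 96469, 96569.
30 qualify.

30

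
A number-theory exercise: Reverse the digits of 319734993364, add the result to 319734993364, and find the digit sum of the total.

Reversal of 319734993364 is 463399437913; 319734993364 + 463399437913 = 783134431277.
Digit sum of 783134431277: 7+8+3+1+3+4+4+3+1+2+7+7 = 50.

50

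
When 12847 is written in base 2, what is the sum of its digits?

8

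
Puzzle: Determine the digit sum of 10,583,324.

1+0+5+8+3+3+2+4 = 26

26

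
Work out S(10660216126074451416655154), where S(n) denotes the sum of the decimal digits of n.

1+0+6+6+0+2+1+6+1+2+6+0+7+4+4+5+1+4+1+6+6+5+5+1+5+4 = 89

89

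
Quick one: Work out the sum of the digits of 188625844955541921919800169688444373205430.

191

1+8+8+6+2+5+8+4+4+9+5+5+5+4+1+9+2+1+9+1+9+8+0+0+1+6+9+6+8+8+4+4+4+3+7+3+2+0+5+4+3+0 = 191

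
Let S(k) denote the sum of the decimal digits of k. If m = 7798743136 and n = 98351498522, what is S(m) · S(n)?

S(7798743136) = 7+7+9+8+7+4+3+1+3+6 = 55.
S(98351498522) = 9+8+3+5+1+4+9+8+5+2+2 = 56.
55 · 56 = 3080.

3080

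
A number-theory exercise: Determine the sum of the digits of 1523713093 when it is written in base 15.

1523713093 in base 15 is 8DB8082D.
Digit sum: 8+13+11+8+0+8+2+13 = 63.

63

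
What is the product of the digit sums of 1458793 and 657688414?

1813

S(1458793) = 1+4+5+8+7+9+3 = 37.
S(657688414) = 6+5+7+6+8+8+4+1+4 = 49.
37 · 49 = 1813.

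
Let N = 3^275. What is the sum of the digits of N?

621

3^275 = 161564167785259874374701882760818966590663670099775212034368056926331164637590885704150241666650783841617994888871711843164109369307
Sum of its 132 digits: 621.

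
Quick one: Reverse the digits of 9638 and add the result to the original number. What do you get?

Reverse of 9638 is 8369.
9638 + 8369 = 18007

18007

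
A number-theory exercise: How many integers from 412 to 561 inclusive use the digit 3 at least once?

The integers in [412, 561] that use the digit 3 at least once: 413, 423, 430, 431, 432, 433, …, 543, 553.
33 qualify.

33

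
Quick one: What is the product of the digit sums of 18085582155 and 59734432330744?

S(18085582155) = 1+8+0+8+5+5+8+2+1+5+5 = 48.
S(59734432330744) = 5+9+7+3+4+4+3+2+3+3+0+7+4+4 = 58.
48 · 58 = 2784.

2784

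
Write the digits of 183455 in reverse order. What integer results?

Reversing 183455 gives 554381.

554381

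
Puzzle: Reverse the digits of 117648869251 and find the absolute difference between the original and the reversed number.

Reverse of 117648869251 is 152968846711.
|117648869251 − 152968846711| = 35319977460

35319977460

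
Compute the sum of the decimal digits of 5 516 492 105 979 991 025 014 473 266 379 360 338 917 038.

192

5+5+1+6+4+9+2+1+0+5+9+7+9+9+9+1+0+2+5+0+1+4+4+7+3+2+6+6+3+7+9+3+6+0+3+3+8+9+1+7+0+3+8 = 192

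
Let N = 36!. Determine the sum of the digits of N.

36! = 371993326789901217467999448150835200000000
Sum of its 42 digits: 171.

171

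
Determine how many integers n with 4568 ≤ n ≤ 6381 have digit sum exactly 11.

49

The integers in [4568, 6381] that have digit sum exactly 11: 4601, 4610, 4700, 5006, 5015, 5024, …, 6311, 6320.
49 qualify.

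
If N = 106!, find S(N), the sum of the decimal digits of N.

106! = 114628056373470835453434738414834942870388487424139673389282723476762012382449946252660360871841673476016298287096435143747350528228224302506311680000000000000000000000000
Sum of its 171 digits: 639.

639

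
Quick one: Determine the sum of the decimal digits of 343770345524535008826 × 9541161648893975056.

343770345524535008826 × 9541161648893975056 = 3279968436745723983135408239137183844256
Sum of its 40 digits: 192.

192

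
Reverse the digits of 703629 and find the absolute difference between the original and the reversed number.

222678

Reverse of 703629 is 926307.
|703629 − 926307| = 222678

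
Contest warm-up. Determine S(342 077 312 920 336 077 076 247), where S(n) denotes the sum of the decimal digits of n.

3+4+2+0+7+7+3+1+2+9+2+0+3+3+6+0+7+7+0+7+6+2+4+7 = 92

92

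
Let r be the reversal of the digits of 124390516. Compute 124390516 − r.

-490702905

Reverse of 124390516 is 615093421.
124390516 − 615093421 = -490702905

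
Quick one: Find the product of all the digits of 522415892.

57600

5×2×2×4×1×5×8×9×2 = 57600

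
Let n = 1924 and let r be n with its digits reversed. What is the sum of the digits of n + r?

Reversal of 1924 is 4291; 1924 + 4291 = 6215.
Digit sum of 6215: 6+2+1+5 = 14.

14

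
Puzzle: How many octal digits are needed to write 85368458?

9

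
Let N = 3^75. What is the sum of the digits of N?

180

3^75 = 608266787713357709119683992618861307
Sum of its 36 digits: 180.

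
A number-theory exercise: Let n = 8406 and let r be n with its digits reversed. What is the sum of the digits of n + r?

18

Reversal of 8406 is 6048; 8406 + 6048 = 14454.
Digit sum of 14454: 1+4+4+5+4 = 18.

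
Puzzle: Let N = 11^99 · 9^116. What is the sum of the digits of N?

927

11^99 · 9^116 = 6166048346836375020147328465680182266200805988077811925844531920820151564119557424905397440622091003060231305050151584108383085689956708786446956011992391781796353924894845631063224676985901972318646803266418176531
Sum of its 214 digits: 927.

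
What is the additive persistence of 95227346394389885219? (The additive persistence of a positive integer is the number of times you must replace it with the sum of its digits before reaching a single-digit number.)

95227346394389885219 → 107 → 8 (2 steps)

2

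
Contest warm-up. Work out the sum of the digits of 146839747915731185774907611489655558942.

201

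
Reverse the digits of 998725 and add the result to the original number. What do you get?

1526624

Reverse of 998725 is 527899.
998725 + 527899 = 1526624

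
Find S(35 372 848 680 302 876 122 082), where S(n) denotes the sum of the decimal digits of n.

3+5+3+7+2+8+4+8+6+8+0+3+0+2+8+7+6+1+2+2+0+8+2 = 95

95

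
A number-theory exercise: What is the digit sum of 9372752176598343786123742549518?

9+3+7+2+7+5+2+1+7+6+5+9+8+3+4+3+7+8+6+1+2+3+7+4+2+5+4+9+5+1+8 = 153

153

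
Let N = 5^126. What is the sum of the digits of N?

415

5^126 = 11754943508222875079687365372222456778186655567720875215087517062784172594547271728515625
Sum of its 89 digits: 415.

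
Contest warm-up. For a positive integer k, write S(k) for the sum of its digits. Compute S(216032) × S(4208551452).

504

S(216032) = 2+1+6+0+3+2 = 14.
S(4208551452) = 4+2+0+8+5+5+1+4+5+2 = 36.
14 · 36 = 504.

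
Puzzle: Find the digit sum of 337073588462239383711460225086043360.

3+3+7+0+7+3+5+8+8+4+6+2+2+3+9+3+8+3+7+1+1+4+6+0+2+2+5+0+8+6+0+4+3+3+6+0 = 142

142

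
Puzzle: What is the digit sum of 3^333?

3^333 = 760988023132059809720425867265032780727896356372077865117010037035791631439306199613044145649378522557935351570949952010001833769302566531786879537190794573523
Sum of its 159 digits: 702.

702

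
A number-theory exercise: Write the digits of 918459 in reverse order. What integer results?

954819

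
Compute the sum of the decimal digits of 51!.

51! = 1551118753287382280224243016469303211063259720016986112000000000000
Sum of its 67 digits: 198.

198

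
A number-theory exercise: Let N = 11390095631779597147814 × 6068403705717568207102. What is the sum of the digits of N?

11390095631779597147814 × 6068403705717568207102 = 69119698540368793576418317749850724858575028
Sum of its 44 digits: 230.

230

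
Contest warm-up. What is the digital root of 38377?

3+8+3+7+7 = 28
2+8 = 10
1+0 = 1

1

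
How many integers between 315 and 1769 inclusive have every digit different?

The integers in [315, 1769] that have every digit different: 315, 316, 317, 318, 319, 320, …, 1768, 1769.
871 qualify.

871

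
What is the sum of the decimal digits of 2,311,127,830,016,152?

43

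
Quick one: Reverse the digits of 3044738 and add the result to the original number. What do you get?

11419141

Reverse of 3044738 is 8374403.
3044738 + 8374403 = 11419141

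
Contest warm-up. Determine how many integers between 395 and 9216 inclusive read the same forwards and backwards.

142

The integers in [395, 9216] that read the same forwards and backwards: 404, 414, 424, 434, 444, 454, …, 9009, 9119.
142 qualify.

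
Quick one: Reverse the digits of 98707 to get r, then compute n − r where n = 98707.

Reverse of 98707 is 70789.
98707 − 70789 = 27918

27918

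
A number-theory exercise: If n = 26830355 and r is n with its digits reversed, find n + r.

Reverse of 26830355 is 55303862.
26830355 + 55303862 = 82134217

82134217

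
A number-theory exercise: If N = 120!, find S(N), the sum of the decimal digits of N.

783

120! = 6689502913449127057588118054090372586752746333138029810295671352301633557244962989366874165271984981308157637893214090552534408589408121859898481114389650005964960521256960000000000000000000000000000
Sum of its 199 digits: 783.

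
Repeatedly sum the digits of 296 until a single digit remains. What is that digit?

8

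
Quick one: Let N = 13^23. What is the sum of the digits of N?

106

13^23 = 41753905413413116367045797
Sum of its 26 digits: 106.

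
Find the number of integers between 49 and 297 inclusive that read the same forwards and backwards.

25

The integers in [49, 297] that read the same forwards and backwards: 55, 66, 77, 88, 99, 101, …, 282, 292.
25 qualify.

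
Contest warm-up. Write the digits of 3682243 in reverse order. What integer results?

Reversing 3682243 gives 3422863.

3422863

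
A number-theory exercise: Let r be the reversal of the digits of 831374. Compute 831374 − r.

358236

Reverse of 831374 is 473138.
831374 − 473138 = 358236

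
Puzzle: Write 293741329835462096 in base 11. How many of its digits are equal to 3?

1

293741329835462096 in base 11 is 6435704944549A985.
The digit 3 appears 1 time.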